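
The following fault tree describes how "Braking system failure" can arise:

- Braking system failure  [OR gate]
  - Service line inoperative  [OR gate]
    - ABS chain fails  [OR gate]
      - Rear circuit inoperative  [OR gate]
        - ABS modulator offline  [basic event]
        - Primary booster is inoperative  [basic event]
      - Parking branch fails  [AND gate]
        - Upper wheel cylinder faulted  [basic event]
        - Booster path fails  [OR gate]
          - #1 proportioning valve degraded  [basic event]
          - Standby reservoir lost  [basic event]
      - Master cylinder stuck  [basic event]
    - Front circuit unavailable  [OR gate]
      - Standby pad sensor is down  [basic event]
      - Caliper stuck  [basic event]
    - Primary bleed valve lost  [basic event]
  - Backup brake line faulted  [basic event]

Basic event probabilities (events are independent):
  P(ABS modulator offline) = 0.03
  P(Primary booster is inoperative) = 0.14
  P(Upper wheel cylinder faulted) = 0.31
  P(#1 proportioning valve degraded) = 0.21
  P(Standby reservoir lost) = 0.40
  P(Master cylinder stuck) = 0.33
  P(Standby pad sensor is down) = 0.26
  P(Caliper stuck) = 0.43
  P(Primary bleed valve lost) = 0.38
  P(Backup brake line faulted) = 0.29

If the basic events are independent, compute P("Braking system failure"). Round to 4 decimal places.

P(Rear circuit inoperative) [OR] = 1 − (1−0.03) × (1−0.14) = 0.165800
P(Booster path fails) [OR] = 1 − (1−0.21) × (1−0.40) = 0.526000
P(Parking branch fails) [AND] = 0.31 × 0.526000 = 0.163060
P(ABS chain fails) [OR] = 1 − (1−0.165800) × (1−0.163060) × (1−0.33) = 0.532223
P(Front circuit unavailable) [OR] = 1 − (1−0.26) × (1−0.43) = 0.578200
P(Service line inoperative) [OR] = 1 − (1−0.532223) × (1−0.578200) × (1−0.38) = 0.877669
P(Braking system failure) [OR] = 1 − (1−0.877669) × (1−0.29) = 0.913145
Rounded to 4 decimal places: P(Braking system failure) ≈ 0.9131.

0.9131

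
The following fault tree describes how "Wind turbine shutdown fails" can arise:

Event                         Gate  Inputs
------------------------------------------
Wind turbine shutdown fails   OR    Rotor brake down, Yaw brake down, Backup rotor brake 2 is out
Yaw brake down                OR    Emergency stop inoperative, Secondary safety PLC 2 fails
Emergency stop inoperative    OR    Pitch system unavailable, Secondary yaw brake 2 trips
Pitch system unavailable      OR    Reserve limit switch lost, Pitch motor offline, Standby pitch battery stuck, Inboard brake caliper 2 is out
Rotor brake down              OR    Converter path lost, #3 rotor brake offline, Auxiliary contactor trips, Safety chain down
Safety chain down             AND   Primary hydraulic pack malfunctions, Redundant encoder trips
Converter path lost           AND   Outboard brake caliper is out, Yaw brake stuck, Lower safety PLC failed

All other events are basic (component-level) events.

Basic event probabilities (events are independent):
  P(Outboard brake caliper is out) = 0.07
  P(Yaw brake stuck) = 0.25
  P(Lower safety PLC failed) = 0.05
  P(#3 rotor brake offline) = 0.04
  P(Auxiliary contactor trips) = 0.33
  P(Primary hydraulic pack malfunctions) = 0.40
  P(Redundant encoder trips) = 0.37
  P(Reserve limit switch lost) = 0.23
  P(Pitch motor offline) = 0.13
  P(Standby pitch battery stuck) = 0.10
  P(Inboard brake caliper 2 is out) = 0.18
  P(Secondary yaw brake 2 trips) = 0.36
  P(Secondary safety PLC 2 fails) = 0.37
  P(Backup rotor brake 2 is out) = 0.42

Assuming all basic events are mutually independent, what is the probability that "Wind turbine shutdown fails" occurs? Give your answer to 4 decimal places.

P(Converter path lost) [AND] = 0.07 × 0.25 × 0.05 = 0.000875
P(Safety chain down) [AND] = 0.40 × 0.37 = 0.148000
P(Rotor brake down) [OR] = 1 − (1−0.000875) × (1−0.04) × (1−0.33) × (1−0.148000) = 0.452473
P(Pitch system unavailable) [OR] = 1 − (1−0.23) × (1−0.13) × (1−0.10) × (1−0.18) = 0.505614
P(Emergency stop inoperative) [OR] = 1 − (1−0.505614) × (1−0.36) = 0.683593
P(Yaw brake down) [OR] = 1 − (1−0.683593) × (1−0.37) = 0.800664
P(Wind turbine shutdown fails) [OR] = 1 − (1−0.452473) × (1−0.800664) × (1−0.42) = 0.936698
Rounded to 4 decimal places: P(Wind turbine shutdown fails) ≈ 0.9367.

0.9367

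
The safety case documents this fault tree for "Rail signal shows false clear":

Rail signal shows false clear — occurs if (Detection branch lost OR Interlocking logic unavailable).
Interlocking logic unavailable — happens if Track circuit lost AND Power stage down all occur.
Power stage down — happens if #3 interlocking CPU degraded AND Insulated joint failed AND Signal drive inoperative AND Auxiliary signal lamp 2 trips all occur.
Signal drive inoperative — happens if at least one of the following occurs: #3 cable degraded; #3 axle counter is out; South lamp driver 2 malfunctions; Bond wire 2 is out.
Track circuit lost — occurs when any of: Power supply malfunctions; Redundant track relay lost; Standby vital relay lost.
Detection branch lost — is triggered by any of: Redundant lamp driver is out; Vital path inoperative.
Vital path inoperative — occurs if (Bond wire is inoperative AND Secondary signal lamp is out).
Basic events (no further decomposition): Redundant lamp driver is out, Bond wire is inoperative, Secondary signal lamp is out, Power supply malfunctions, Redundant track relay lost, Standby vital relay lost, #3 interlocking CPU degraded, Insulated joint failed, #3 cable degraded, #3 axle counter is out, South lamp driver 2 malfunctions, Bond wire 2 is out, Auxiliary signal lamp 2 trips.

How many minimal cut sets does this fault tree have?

Vital path inoperative [AND]: one cut set from each child combined → 1 × 1 = 1 cut set(s).
Detection branch lost [OR]: union of children's cut sets → 2 cut set(s).
Track circuit lost [OR]: union of children's cut sets → 3 cut set(s).
Signal drive inoperative [OR]: union of children's cut sets → 4 cut set(s).
Power stage down [AND]: one cut set from each child combined → 1 × 1 × 4 × 1 = 4 cut set(s).
Interlocking logic unavailable [AND]: one cut set from each child combined → 3 × 4 = 12 cut set(s).
Rail signal shows false clear [OR]: union of children's cut sets → 14 cut set(s).

14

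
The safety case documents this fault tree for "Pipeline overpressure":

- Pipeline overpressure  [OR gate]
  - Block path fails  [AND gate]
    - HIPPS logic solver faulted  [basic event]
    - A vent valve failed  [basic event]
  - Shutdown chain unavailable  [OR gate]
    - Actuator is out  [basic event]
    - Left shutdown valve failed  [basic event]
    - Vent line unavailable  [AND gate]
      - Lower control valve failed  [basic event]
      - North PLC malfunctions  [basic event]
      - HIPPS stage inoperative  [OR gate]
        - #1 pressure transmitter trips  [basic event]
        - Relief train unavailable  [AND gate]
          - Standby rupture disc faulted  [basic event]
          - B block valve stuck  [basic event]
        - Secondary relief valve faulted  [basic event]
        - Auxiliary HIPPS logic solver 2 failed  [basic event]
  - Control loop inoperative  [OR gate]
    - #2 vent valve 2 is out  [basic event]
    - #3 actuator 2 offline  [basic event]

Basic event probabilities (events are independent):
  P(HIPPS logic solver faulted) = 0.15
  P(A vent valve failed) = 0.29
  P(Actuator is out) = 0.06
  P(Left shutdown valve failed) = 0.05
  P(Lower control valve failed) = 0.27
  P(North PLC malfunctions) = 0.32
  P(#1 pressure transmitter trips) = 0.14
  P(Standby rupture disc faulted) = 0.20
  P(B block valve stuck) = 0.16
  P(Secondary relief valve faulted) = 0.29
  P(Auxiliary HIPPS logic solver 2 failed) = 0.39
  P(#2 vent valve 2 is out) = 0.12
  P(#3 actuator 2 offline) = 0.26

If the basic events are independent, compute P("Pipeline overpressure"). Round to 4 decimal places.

0.4745

P(Block path fails) [AND] = 0.15 × 0.29 = 0.043500
P(Relief train unavailable) [AND] = 0.20 × 0.16 = 0.032000
P(HIPPS stage inoperative) [OR] = 1 − (1−0.14) × (1−0.032000) × (1−0.29) × (1−0.39) = 0.639453
P(Vent line unavailable) [AND] = 0.27 × 0.32 × 0.639453 = 0.055249
P(Shutdown chain unavailable) [OR] = 1 − (1−0.06) × (1−0.05) × (1−0.055249) = 0.156337
P(Control loop inoperative) [OR] = 1 − (1−0.12) × (1−0.26) = 0.348800
P(Pipeline overpressure) [OR] = 1 − (1−0.043500) × (1−0.156337) × (1−0.348800) = 0.474505
Rounded to 4 decimal places: P(Pipeline overpressure) ≈ 0.4745.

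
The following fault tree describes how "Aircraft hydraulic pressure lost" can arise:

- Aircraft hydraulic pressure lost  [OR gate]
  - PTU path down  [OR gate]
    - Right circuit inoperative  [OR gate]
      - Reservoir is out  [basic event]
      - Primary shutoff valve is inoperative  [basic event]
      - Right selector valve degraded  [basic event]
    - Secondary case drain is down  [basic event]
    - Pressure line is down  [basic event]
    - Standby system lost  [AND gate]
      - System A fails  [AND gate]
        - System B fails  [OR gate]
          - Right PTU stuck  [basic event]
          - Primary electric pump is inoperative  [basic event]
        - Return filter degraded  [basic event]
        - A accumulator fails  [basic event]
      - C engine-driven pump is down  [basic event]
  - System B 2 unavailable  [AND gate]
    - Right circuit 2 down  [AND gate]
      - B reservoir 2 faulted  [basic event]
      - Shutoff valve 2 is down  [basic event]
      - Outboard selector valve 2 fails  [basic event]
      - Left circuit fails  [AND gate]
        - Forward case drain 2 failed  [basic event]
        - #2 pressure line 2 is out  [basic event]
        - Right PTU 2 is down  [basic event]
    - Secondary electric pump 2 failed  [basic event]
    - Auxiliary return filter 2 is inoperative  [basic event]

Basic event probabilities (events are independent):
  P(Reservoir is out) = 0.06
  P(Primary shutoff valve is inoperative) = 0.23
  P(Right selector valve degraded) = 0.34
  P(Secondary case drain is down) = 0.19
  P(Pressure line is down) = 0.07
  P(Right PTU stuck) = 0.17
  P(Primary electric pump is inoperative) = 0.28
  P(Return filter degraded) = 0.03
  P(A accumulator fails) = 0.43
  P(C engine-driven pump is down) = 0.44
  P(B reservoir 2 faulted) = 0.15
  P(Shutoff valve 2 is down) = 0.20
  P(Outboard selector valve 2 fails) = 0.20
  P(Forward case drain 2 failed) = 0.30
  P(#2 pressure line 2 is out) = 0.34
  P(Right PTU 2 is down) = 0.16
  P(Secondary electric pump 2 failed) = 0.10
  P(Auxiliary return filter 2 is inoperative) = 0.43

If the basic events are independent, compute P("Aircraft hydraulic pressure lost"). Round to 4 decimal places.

0.6410

P(Right circuit inoperative) [OR] = 1 − (1−0.06) × (1−0.23) × (1−0.34) = 0.522292
P(System B fails) [OR] = 1 − (1−0.17) × (1−0.28) = 0.402400
P(System A fails) [AND] = 0.402400 × 0.03 × 0.43 = 0.005191
P(Standby system lost) [AND] = 0.005191 × 0.44 = 0.002284
P(PTU path down) [OR] = 1 − (1−0.522292) × (1−0.19) × (1−0.07) × (1−0.002284) = 0.640964
P(Left circuit fails) [AND] = 0.30 × 0.34 × 0.16 = 0.016320
P(Right circuit 2 down) [AND] = 0.15 × 0.20 × 0.20 × 0.016320 = 0.000098
P(System B 2 unavailable) [AND] = 0.000098 × 0.10 × 0.43 = 0.000004
P(Aircraft hydraulic pressure lost) [OR] = 1 − (1−0.640964) × (1−0.000004) = 0.640965
Rounded to 4 decimal places: P(Aircraft hydraulic pressure lost) ≈ 0.6410.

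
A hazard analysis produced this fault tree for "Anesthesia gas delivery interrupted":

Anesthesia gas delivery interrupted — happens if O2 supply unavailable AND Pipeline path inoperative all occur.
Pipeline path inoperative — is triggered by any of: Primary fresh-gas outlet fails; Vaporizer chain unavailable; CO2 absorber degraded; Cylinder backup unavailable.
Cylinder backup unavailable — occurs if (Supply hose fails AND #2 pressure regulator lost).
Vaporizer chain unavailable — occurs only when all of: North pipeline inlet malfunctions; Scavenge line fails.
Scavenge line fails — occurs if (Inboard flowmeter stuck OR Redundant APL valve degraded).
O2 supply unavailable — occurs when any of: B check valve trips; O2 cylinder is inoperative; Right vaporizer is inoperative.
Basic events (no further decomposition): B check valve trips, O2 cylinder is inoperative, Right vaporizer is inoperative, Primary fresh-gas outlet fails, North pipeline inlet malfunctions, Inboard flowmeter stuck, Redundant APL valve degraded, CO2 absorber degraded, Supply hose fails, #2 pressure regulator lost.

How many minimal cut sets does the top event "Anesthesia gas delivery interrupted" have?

O2 supply unavailable [OR]: union of children's cut sets → 3 cut set(s).
Scavenge line fails [OR]: union of children's cut sets → 2 cut set(s).
Vaporizer chain unavailable [AND]: one cut set from each child combined → 1 × 2 = 2 cut set(s).
Cylinder backup unavailable [AND]: one cut set from each child combined → 1 × 1 = 1 cut set(s).
Pipeline path inoperative [OR]: union of children's cut sets → 5 cut set(s).
Anesthesia gas delivery interrupted [AND]: one cut set from each child combined → 3 × 5 = 15 cut set(s).

15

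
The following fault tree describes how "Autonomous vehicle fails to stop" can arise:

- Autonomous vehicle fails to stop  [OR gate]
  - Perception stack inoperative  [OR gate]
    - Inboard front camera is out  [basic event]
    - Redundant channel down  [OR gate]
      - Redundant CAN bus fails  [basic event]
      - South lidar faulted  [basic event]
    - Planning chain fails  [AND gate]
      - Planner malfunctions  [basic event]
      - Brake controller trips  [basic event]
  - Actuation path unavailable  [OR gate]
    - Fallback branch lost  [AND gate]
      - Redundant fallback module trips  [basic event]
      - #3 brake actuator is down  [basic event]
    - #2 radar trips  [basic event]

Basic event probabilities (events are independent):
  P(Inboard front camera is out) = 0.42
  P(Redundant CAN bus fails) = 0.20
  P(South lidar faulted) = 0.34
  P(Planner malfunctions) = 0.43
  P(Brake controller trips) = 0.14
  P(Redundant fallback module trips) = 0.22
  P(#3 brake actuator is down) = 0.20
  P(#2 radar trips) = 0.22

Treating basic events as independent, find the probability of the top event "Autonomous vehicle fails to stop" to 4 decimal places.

P(Redundant channel down) [OR] = 1 − (1−0.20) × (1−0.34) = 0.472000
P(Planning chain fails) [AND] = 0.43 × 0.14 = 0.060200
P(Perception stack inoperative) [OR] = 1 − (1−0.42) × (1−0.472000) × (1−0.060200) = 0.712196
P(Fallback branch lost) [AND] = 0.22 × 0.20 = 0.044000
P(Actuation path unavailable) [OR] = 1 − (1−0.044000) × (1−0.22) = 0.254320
P(Autonomous vehicle fails to stop) [OR] = 1 − (1−0.712196) × (1−0.254320) = 0.785390
Rounded to 4 decimal places: P(Autonomous vehicle fails to stop) ≈ 0.7854.

0.7854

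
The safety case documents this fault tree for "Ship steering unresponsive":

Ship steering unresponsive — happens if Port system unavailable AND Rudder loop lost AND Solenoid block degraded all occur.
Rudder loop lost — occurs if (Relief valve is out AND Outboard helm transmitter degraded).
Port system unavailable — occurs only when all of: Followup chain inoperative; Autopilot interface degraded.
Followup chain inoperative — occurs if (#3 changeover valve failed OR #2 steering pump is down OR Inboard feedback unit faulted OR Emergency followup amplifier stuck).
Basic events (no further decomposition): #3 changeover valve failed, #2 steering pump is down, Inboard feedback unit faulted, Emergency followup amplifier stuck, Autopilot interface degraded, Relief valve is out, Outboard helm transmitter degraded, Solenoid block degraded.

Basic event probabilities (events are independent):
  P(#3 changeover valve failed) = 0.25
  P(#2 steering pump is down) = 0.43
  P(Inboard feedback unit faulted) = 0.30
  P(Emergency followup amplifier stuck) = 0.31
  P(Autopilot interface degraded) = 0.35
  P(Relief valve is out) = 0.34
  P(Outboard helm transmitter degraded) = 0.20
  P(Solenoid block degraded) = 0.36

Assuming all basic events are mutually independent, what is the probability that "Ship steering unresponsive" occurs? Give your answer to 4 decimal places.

P(Followup chain inoperative) [OR] = 1 − (1−0.25) × (1−0.43) × (1−0.30) × (1−0.31) = 0.793518
P(Port system unavailable) [AND] = 0.793518 × 0.35 = 0.277731
P(Rudder loop lost) [AND] = 0.34 × 0.20 = 0.068000
P(Ship steering unresponsive) [AND] = 0.277731 × 0.068000 × 0.36 = 0.006799
Rounded to 4 decimal places: P(Ship steering unresponsive) ≈ 0.0068.

0.0068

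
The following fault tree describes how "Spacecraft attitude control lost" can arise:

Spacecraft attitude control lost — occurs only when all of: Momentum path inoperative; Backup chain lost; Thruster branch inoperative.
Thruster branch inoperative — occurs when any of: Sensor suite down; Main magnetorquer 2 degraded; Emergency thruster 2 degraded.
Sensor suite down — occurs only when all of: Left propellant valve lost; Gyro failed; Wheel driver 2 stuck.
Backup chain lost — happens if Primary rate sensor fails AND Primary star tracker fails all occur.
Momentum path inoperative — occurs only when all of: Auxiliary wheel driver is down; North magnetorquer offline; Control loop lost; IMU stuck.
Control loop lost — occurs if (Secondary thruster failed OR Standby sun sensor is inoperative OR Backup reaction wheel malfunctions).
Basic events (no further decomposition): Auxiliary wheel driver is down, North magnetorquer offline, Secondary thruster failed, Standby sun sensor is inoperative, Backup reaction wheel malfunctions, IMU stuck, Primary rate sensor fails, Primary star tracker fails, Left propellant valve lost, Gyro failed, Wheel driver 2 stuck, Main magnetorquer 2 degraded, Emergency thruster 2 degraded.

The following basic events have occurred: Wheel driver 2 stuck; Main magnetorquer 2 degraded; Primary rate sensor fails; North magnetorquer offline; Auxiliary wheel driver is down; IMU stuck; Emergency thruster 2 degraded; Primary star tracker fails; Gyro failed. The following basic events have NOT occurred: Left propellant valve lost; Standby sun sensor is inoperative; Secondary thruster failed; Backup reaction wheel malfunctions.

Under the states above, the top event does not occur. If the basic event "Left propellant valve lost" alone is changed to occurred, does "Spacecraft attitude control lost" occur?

No

Counterfactual: set "Left propellant valve lost" to occurred.
Control loop lost [OR]: Secondary thruster failed=not, Standby sun sensor is inoperative=not, Backup reaction wheel malfunctions=not → no input occurs → does not occur.
Momentum path inoperative [AND]: Auxiliary wheel driver is down=occurs, North magnetorquer offline=occurs, Control loop lost=not, IMU stuck=occurs → not all inputs occur → does not occur.
Backup chain lost [AND]: Primary rate sensor fails=occurs, Primary star tracker fails=occurs → all inputs occur → occurs.
Sensor suite down [AND]: Left propellant valve lost=occurs, Gyro failed=occurs, Wheel driver 2 stuck=occurs → all inputs occur → occurs.
Thruster branch inoperative [OR]: Sensor suite down=occurs, Main magnetorquer 2 degraded=occurs, Emergency thruster 2 degraded=occurs → at least one input occurs → occurs.
Spacecraft attitude control lost [AND]: Momentum path inoperative=not, Backup chain lost=occurs, Thruster branch inoperative=occurs → not all inputs occur → does not occur.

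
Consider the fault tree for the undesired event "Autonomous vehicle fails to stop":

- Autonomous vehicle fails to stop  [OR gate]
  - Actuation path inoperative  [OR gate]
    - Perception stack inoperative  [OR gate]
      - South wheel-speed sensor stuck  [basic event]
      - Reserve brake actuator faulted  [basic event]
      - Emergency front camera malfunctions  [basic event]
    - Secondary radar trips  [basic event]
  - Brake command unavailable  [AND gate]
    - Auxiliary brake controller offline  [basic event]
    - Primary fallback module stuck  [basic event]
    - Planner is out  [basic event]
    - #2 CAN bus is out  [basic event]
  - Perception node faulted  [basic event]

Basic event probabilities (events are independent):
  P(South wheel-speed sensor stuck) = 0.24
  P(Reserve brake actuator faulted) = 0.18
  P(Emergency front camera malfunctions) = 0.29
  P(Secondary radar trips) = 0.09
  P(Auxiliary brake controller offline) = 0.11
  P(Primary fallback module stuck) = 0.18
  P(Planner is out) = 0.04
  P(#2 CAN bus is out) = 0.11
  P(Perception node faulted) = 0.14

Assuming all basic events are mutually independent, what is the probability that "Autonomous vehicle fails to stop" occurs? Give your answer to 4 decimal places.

0.6538

P(Perception stack inoperative) [OR] = 1 − (1−0.24) × (1−0.18) × (1−0.29) = 0.557528
P(Actuation path inoperative) [OR] = 1 − (1−0.557528) × (1−0.09) = 0.597350
P(Brake command unavailable) [AND] = 0.11 × 0.18 × 0.04 × 0.11 = 0.000087
P(Autonomous vehicle fails to stop) [OR] = 1 − (1−0.597350) × (1−0.000087) × (1−0.14) = 0.653751
Rounded to 4 decimal places: P(Autonomous vehicle fails to stop) ≈ 0.6538.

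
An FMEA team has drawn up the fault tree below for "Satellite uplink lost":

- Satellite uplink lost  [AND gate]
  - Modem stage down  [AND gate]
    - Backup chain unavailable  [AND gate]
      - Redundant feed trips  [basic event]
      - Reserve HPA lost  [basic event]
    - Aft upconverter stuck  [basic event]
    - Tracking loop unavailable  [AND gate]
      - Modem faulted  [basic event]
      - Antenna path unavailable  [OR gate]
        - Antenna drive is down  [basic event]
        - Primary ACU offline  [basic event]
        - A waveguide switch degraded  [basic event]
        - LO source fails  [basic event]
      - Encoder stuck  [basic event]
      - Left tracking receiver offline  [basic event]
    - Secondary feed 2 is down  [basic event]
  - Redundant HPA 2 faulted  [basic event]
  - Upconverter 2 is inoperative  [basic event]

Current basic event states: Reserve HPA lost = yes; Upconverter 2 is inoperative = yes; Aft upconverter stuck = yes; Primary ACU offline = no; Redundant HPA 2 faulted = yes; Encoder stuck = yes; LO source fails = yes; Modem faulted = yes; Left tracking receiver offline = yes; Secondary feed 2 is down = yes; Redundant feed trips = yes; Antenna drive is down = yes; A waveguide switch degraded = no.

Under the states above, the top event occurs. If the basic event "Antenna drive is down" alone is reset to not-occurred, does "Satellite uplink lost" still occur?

Counterfactual: set "Antenna drive is down" to not occurred.
Backup chain unavailable [AND]: Redundant feed trips=occurs, Reserve HPA lost=occurs → all inputs occur → occurs.
Antenna path unavailable [OR]: Antenna drive is down=not, Primary ACU offline=not, A waveguide switch degraded=not, LO source fails=occurs → at least one input occurs → occurs.
Tracking loop unavailable [AND]: Modem faulted=occurs, Antenna path unavailable=occurs, Encoder stuck=occurs, Left tracking receiver offline=occurs → all inputs occur → occurs.
Modem stage down [AND]: Backup chain unavailable=occurs, Aft upconverter stuck=occurs, Tracking loop unavailable=occurs, Secondary feed 2 is down=occurs → all inputs occur → occurs.
Satellite uplink lost [AND]: Modem stage down=occurs, Redundant HPA 2 faulted=occurs, Upconverter 2 is inoperative=occurs → all inputs occur → occurs.

Yes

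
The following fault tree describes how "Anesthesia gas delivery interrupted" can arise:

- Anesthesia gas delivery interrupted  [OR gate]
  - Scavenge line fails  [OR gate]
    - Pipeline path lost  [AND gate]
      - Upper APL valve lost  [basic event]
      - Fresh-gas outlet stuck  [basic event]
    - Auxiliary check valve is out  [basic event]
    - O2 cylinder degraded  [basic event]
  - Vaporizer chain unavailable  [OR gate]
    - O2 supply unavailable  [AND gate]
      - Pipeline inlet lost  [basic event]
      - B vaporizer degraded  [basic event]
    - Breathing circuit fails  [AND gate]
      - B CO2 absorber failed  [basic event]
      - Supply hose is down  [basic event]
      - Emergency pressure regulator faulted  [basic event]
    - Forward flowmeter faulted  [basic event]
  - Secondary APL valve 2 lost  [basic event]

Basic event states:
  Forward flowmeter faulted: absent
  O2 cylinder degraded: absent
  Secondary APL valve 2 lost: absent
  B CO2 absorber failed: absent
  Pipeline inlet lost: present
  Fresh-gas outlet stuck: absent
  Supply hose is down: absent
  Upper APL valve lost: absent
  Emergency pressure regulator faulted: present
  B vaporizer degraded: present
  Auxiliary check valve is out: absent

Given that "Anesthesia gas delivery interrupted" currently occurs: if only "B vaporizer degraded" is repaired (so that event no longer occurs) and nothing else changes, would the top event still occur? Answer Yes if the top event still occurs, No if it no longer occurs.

Counterfactual: set "B vaporizer degraded" to not occurred.
Pipeline path lost [AND]: Upper APL valve lost=not, Fresh-gas outlet stuck=not → not all inputs occur → does not occur.
Scavenge line fails [OR]: Pipeline path lost=not, Auxiliary check valve is out=not, O2 cylinder degraded=not → no input occurs → does not occur.
O2 supply unavailable [AND]: Pipeline inlet lost=occurs, B vaporizer degraded=not → not all inputs occur → does not occur.
Breathing circuit fails [AND]: B CO2 absorber failed=not, Supply hose is down=not, Emergency pressure regulator faulted=occurs → not all inputs occur → does not occur.
Vaporizer chain unavailable [OR]: O2 supply unavailable=not, Breathing circuit fails=not, Forward flowmeter faulted=not → no input occurs → does not occur.
Anesthesia gas delivery interrupted [OR]: Scavenge line fails=not, Vaporizer chain unavailable=not, Secondary APL valve 2 lost=not → no input occurs → does not occur.

No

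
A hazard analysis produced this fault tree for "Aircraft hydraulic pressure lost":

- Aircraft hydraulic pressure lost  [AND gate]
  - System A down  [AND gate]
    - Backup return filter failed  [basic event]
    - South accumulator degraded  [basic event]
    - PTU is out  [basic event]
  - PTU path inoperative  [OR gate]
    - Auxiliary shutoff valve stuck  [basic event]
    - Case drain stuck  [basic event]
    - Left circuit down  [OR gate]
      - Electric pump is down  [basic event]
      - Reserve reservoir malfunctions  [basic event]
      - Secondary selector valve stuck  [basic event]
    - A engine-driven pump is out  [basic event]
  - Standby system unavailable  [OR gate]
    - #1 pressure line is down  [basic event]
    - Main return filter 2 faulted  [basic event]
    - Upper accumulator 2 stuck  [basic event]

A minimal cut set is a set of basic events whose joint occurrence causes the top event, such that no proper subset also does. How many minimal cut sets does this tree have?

System A down [AND]: one cut set from each child combined → 1 × 1 × 1 = 1 cut set(s).
Left circuit down [OR]: union of children's cut sets → 3 cut set(s).
PTU path inoperative [OR]: union of children's cut sets → 6 cut set(s).
Standby system unavailable [OR]: union of children's cut sets → 3 cut set(s).
Aircraft hydraulic pressure lost [AND]: one cut set from each child combined → 1 × 6 × 3 = 18 cut set(s).

18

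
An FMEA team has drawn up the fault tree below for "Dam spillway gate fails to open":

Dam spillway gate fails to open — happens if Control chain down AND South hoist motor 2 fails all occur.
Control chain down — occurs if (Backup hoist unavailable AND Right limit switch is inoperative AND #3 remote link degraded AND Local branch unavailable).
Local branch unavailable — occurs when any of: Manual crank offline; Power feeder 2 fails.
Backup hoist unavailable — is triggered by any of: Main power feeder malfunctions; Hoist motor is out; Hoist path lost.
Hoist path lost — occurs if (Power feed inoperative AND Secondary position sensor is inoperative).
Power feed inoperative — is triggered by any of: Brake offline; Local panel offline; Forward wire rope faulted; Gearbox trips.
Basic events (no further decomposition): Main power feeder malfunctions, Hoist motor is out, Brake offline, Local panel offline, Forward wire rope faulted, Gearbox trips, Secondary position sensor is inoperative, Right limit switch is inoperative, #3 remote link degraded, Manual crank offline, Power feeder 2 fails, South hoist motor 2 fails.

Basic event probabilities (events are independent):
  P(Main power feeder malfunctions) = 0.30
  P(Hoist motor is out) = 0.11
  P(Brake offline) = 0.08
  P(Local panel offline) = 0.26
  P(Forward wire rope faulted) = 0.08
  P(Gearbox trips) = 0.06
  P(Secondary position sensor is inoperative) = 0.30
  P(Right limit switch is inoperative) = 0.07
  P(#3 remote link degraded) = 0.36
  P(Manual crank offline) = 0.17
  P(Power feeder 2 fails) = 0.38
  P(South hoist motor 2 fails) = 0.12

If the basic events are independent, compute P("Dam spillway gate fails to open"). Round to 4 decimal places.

0.0007

P(Power feed inoperative) [OR] = 1 − (1−0.08) × (1−0.26) × (1−0.08) × (1−0.06) = 0.411244
P(Hoist path lost) [AND] = 0.411244 × 0.30 = 0.123373
P(Backup hoist unavailable) [OR] = 1 − (1−0.30) × (1−0.11) × (1−0.123373) = 0.453861
P(Local branch unavailable) [OR] = 1 − (1−0.17) × (1−0.38) = 0.485400
P(Control chain down) [AND] = 0.453861 × 0.07 × 0.36 × 0.485400 = 0.005552
P(Dam spillway gate fails to open) [AND] = 0.005552 × 0.12 = 0.000666
Rounded to 4 decimal places: P(Dam spillway gate fails to open) ≈ 0.0007.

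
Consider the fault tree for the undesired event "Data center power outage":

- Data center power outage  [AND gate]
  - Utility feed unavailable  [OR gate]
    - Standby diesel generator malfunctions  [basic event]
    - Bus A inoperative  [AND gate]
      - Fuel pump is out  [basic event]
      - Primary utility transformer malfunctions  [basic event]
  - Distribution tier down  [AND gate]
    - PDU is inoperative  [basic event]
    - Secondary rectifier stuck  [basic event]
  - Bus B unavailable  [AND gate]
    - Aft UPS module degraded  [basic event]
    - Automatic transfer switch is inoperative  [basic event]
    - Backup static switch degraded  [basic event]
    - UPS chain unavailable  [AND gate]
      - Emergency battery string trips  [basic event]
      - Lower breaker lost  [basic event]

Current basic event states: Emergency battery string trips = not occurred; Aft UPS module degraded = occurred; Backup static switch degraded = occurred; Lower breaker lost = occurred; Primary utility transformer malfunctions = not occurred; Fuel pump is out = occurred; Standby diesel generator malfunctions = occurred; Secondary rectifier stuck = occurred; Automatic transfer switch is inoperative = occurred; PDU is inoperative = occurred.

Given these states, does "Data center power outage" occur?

No

Bus A inoperative [AND]: Fuel pump is out=occurs, Primary utility transformer malfunctions=not → not all inputs occur → does not occur.
Utility feed unavailable [OR]: Standby diesel generator malfunctions=occurs, Bus A inoperative=not → at least one input occurs → occurs.
Distribution tier down [AND]: PDU is inoperative=occurs, Secondary rectifier stuck=occurs → all inputs occur → occurs.
UPS chain unavailable [AND]: Emergency battery string trips=not, Lower breaker lost=occurs → not all inputs occur → does not occur.
Bus B unavailable [AND]: Aft UPS module degraded=occurs, Automatic transfer switch is inoperative=occurs, Backup static switch degraded=occurs, UPS chain unavailable=not → not all inputs occur → does not occur.
Data center power outage [AND]: Utility feed unavailable=occurs, Distribution tier down=occurs, Bus B unavailable=not → not all inputs occur → does not occur.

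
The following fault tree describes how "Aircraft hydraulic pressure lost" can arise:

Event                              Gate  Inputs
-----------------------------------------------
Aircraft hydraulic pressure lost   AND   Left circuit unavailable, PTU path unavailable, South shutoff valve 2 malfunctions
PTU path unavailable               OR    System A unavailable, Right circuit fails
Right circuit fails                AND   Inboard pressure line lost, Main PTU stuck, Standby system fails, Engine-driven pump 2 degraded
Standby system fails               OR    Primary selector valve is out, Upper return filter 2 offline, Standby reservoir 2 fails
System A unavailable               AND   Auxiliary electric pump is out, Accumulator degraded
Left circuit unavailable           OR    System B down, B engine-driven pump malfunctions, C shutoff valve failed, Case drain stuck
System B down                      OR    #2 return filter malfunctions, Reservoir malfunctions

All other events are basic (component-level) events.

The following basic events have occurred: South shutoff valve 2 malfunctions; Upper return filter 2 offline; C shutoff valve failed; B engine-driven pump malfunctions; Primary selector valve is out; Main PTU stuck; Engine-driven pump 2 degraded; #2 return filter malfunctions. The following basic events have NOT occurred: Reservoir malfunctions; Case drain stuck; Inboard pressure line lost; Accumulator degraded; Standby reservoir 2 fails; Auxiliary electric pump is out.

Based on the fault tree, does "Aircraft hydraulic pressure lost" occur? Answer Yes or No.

System B down [OR]: #2 return filter malfunctions=occurs, Reservoir malfunctions=not → at least one input occurs → occurs.
Left circuit unavailable [OR]: System B down=occurs, B engine-driven pump malfunctions=occurs, C shutoff valve failed=occurs, Case drain stuck=not → at least one input occurs → occurs.
System A unavailable [AND]: Auxiliary electric pump is out=not, Accumulator degraded=not → not all inputs occur → does not occur.
Standby system fails [OR]: Primary selector valve is out=occurs, Upper return filter 2 offline=occurs, Standby reservoir 2 fails=not → at least one input occurs → occurs.
Right circuit fails [AND]: Inboard pressure line lost=not, Main PTU stuck=occurs, Standby system fails=occurs, Engine-driven pump 2 degraded=occurs → not all inputs occur → does not occur.
PTU path unavailable [OR]: System A unavailable=not, Right circuit fails=not → no input occurs → does not occur.
Aircraft hydraulic pressure lost [AND]: Left circuit unavailable=occurs, PTU path unavailable=not, South shutoff valve 2 malfunctions=occurs → not all inputs occur → does not occur.

No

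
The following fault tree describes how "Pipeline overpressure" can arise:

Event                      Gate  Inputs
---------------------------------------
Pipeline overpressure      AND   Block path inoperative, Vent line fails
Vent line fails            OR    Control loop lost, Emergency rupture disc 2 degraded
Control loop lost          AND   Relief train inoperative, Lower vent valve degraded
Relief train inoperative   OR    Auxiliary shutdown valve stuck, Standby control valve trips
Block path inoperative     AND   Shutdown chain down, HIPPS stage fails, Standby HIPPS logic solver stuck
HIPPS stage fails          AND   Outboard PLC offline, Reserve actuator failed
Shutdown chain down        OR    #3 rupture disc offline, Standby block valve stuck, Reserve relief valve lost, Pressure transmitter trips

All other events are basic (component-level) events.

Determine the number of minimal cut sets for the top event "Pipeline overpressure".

12

Shutdown chain down [OR]: union of children's cut sets → 4 cut set(s).
HIPPS stage fails [AND]: one cut set from each child combined → 1 × 1 = 1 cut set(s).
Block path inoperative [AND]: one cut set from each child combined → 4 × 1 × 1 = 4 cut set(s).
Relief train inoperative [OR]: union of children's cut sets → 2 cut set(s).
Control loop lost [AND]: one cut set from each child combined → 2 × 1 = 2 cut set(s).
Vent line fails [OR]: union of children's cut sets → 3 cut set(s).
Pipeline overpressure [AND]: one cut set from each child combined → 4 × 3 = 12 cut set(s).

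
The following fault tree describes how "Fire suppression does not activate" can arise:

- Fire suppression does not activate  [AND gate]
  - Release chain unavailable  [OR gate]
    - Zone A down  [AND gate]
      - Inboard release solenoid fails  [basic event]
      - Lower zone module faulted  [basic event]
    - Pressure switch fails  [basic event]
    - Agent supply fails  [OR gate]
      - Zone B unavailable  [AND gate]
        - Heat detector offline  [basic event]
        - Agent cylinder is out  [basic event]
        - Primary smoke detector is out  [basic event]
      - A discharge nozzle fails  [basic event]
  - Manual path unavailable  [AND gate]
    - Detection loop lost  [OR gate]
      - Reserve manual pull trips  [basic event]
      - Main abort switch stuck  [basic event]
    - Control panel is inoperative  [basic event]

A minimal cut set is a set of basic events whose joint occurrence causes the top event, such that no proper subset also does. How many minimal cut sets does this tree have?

Zone A down [AND]: one cut set from each child combined → 1 × 1 = 1 cut set(s).
Zone B unavailable [AND]: one cut set from each child combined → 1 × 1 × 1 = 1 cut set(s).
Agent supply fails [OR]: union of children's cut sets → 2 cut set(s).
Release chain unavailable [OR]: union of children's cut sets → 4 cut set(s).
Detection loop lost [OR]: union of children's cut sets → 2 cut set(s).
Manual path unavailable [AND]: one cut set from each child combined → 2 × 1 = 2 cut set(s).
Fire suppression does not activate [AND]: one cut set from each child combined → 4 × 2 = 8 cut set(s).
Minimal cut sets: {Control panel is inoperative, Inboard release solenoid fails, Lower zone module faulted, Reserve manual pull trips}; {Control panel is inoperative, Inboard release solenoid fails, Lower zone module faulted, Main abort switch stuck}; {Control panel is inoperative, Pressure switch fails, Reserve manual pull trips}; {Control panel is inoperative, Main abort switch stuck, Pressure switch fails}; {Agent cylinder is out, Control panel is inoperative, Heat detector offline, Primary smoke detector is out, Reserve manual pull trips}; {Agent cylinder is out, Control panel is inoperative, Heat detector offline, Main abort switch stuck, Primary smoke detector is out}; {A discharge nozzle fails, Control panel is inoperative, Reserve manual pull trips}; {A discharge nozzle fails, Control panel is inoperative, Main abort switch stuck}.

8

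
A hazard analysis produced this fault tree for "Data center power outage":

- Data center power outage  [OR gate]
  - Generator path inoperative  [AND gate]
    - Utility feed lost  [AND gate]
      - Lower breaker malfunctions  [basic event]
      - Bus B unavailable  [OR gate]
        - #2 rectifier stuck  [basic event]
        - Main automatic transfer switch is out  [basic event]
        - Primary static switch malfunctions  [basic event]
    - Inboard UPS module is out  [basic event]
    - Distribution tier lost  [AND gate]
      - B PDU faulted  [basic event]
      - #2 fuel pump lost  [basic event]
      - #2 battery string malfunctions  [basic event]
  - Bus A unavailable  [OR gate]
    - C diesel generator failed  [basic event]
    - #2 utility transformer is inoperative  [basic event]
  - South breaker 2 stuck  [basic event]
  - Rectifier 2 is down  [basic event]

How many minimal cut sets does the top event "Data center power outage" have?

7

Bus B unavailable [OR]: union of children's cut sets → 3 cut set(s).
Utility feed lost [AND]: one cut set from each child combined → 1 × 3 = 3 cut set(s).
Distribution tier lost [AND]: one cut set from each child combined → 1 × 1 × 1 = 1 cut set(s).
Generator path inoperative [AND]: one cut set from each child combined → 3 × 1 × 1 = 3 cut set(s).
Bus A unavailable [OR]: union of children's cut sets → 2 cut set(s).
Data center power outage [OR]: union of children's cut sets → 7 cut set(s).
Minimal cut sets: {#2 battery string malfunctions, #2 fuel pump lost, #2 rectifier stuck, B PDU faulted, Inboard UPS module is out, Lower breaker malfunctions}; {#2 battery string malfunctions, #2 fuel pump lost, B PDU faulted, Inboard UPS module is out, Lower breaker malfunctions, Main automatic transfer switch is out}; {#2 battery string malfunctions, #2 fuel pump lost, B PDU faulted, Inboard UPS module is out, Lower breaker malfunctions, Primary static switch malfunctions}; {C diesel generator failed}; {#2 utility transformer is inoperative}; {South breaker 2 stuck}; {Rectifier 2 is down}.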